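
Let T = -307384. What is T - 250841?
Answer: -558225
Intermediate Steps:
T - 250841 = -307384 - 250841 = -558225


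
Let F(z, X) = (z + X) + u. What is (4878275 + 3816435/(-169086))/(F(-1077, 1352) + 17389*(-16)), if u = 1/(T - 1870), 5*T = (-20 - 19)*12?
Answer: -1349720043255145/76903223530947 ≈ -17.551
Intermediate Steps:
T = -468/5 (T = ((-20 - 19)*12)/5 = (-39*12)/5 = (⅕)*(-468) = -468/5 ≈ -93.600)
u = -5/9818 (u = 1/(-468/5 - 1870) = 1/(-9818/5) = -5/9818 ≈ -0.00050927)
F(z, X) = -5/9818 + X + z (F(z, X) = (z + X) - 5/9818 = (X + z) - 5/9818 = -5/9818 + X + z)
(4878275 + 3816435/(-169086))/(F(-1077, 1352) + 17389*(-16)) = (4878275 + 3816435/(-169086))/((-5/9818 + 1352 - 1077) + 17389*(-16)) = (4878275 + 3816435*(-1/169086))/(2699945/9818 - 278224) = (4878275 - 1272145/56362)/(-2728903287/9818) = (274948063405/56362)*(-9818/2728903287) = -1349720043255145/76903223530947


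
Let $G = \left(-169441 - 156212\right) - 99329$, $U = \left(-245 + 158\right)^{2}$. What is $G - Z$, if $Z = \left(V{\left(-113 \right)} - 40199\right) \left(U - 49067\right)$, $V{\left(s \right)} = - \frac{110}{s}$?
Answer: $- \frac{188547583712}{113} \approx -1.6686 \cdot 10^{9}$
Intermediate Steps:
$U = 7569$ ($U = \left(-87\right)^{2} = 7569$)
$Z = \frac{188499560746}{113}$ ($Z = \left(- \frac{110}{-113} - 40199\right) \left(7569 - 49067\right) = \left(\left(-110\right) \left(- \frac{1}{113}\right) - 40199\right) \left(-41498\right) = \left(\frac{110}{113} - 40199\right) \left(-41498\right) = \left(- \frac{4542377}{113}\right) \left(-41498\right) = \frac{188499560746}{113} \approx 1.6681 \cdot 10^{9}$)
$G = -424982$ ($G = -325653 - 99329 = -424982$)
$G - Z = -424982 - \frac{188499560746}{113} = - \frac{188547583712}{113}$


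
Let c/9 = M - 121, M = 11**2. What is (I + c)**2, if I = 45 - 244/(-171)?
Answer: 63027721/29241 ≈ 2155.5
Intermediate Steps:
I = 7939/171 (I = 45 - 244*(-1)/171 = 45 - 1*(-244/171) = 45 + 244/171 = 7939/171 ≈ 46.427)
M = 121
c = 0 (c = 9*(121 - 121) = 9*0 = 0)
(I + c)**2 = (7939/171 + 0)**2 = (7939/171)**2 = 63027721/29241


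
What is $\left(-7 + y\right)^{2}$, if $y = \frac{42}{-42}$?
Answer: $64$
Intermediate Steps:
$y = -1$ ($y = 42 \left(- \frac{1}{42}\right) = -1$)
$\left(-7 + y\right)^{2} = \left(-7 - 1\right)^{2} = \left(-8\right)^{2} = 64$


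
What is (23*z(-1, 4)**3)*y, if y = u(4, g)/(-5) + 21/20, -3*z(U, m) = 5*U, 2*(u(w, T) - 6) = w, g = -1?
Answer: -6325/108 ≈ -58.565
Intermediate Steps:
u(w, T) = 6 + w/2
z(U, m) = -5*U/3
y = -11/20 (y = (6 + (1/2)*4)/(-5) + 21/20 = (6 + 2)*(-1/5) + 21*(1/20) = 8*(-1/5) + 21/20 = -8/5 + 21/20 = -11/20 ≈ -0.55000)
(23*z(-1, 4)**3)*y = (23*(-5/3*(-1))**3)*(-11/20) = (23*(5/3)**3)*(-11/20) = (23*(125/27))*(-11/20) = (2875/27)*(-11/20) = -6325/108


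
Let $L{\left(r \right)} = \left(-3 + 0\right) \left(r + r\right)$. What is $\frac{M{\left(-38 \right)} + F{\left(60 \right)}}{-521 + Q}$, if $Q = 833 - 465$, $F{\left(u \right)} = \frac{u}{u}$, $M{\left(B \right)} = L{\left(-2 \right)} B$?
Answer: $\frac{455}{153} \approx 2.9739$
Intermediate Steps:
$L{\left(r \right)} = - 6 r$ ($L{\left(r \right)} = - 3 \cdot 2 r = - 6 r$)
$M{\left(B \right)} = 12 B$ ($M{\left(B \right)} = \left(-6\right) \left(-2\right) B = 12 B$)
$F{\left(u \right)} = 1$
$Q = 368$ ($Q = 833 - 465 = 368$)
$\frac{M{\left(-38 \right)} + F{\left(60 \right)}}{-521 + Q} = \frac{12 \left(-38\right) + 1}{-521 + 368} = \frac{-456 + 1}{-153} = \left(-455\right) \left(- \frac{1}{153}\right) = \frac{455}{153}$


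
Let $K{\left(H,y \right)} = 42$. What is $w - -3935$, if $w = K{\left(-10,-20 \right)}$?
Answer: $3977$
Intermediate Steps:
$w = 42$
$w - -3935 = 42 - -3935 = 42 + 3935 = 3977$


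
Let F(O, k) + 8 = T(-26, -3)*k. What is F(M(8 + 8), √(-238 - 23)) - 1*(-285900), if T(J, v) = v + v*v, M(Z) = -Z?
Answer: 285892 + 18*I*√29 ≈ 2.8589e+5 + 96.933*I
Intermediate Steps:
T(J, v) = v + v²
F(O, k) = -8 + 6*k (F(O, k) = -8 + (-3*(1 - 3))*k = -8 + (-3*(-2))*k = -8 + 6*k)
F(M(8 + 8), √(-238 - 23)) - 1*(-285900) = (-8 + 6*√(-238 - 23)) - 1*(-285900) = (-8 + 6*√(-261)) + 285900 = (-8 + 6*(3*I*√29)) + 285900 = (-8 + 18*I*√29) + 285900 = 285892 + 18*I*√29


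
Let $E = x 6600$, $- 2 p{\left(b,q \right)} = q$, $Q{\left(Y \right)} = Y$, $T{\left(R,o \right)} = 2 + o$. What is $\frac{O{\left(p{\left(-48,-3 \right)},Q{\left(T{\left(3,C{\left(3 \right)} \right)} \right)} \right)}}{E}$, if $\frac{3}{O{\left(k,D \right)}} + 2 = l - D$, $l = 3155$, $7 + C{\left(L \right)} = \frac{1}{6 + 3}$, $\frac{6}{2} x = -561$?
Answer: $- \frac{9}{11692399400} \approx -7.6973 \cdot 10^{-10}$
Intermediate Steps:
$x = -187$ ($x = \frac{1}{3} \left(-561\right) = -187$)
$C{\left(L \right)} = - \frac{62}{9}$ ($C{\left(L \right)} = -7 + \frac{1}{6 + 3} = -7 + \frac{1}{9} = - \frac{62}{9}$)
$p{\left(b,q \right)} = - \frac{q}{2}$
$O{\left(k,D \right)} = \frac{3}{3153 - D}$ ($O{\left(k,D \right)} = \frac{3}{-2 - \left(-3155 + D\right)} = \frac{3}{3153 - D}$)
$E = -1234200$ ($E = \left(-187\right) 6600 = -1234200$)
$\frac{O{\left(p{\left(-48,-3 \right)},Q{\left(T{\left(3,C{\left(3 \right)} \right)} \right)} \right)}}{E} = \frac{\left(-3\right) \frac{1}{-3153 + \left(2 - \frac{62}{9}\right)}}{-1234200} = - \frac{3}{-3153 - \frac{44}{9}} \left(- \frac{1}{1234200}\right) = - \frac{3}{- \frac{28421}{9}} \left(- \frac{1}{1234200}\right) = \left(-3\right) \left(- \frac{9}{28421}\right) \left(- \frac{1}{1234200}\right) = \frac{27}{28421} \left(- \frac{1}{1234200}\right) = - \frac{9}{11692399400}$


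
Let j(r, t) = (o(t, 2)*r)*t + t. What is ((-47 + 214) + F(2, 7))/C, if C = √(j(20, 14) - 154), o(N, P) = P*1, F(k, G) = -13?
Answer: 11*√105/15 ≈ 7.5144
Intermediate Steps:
o(N, P) = P
j(r, t) = t + 2*r*t (j(r, t) = (2*r)*t + t = 2*r*t + t = t + 2*r*t)
C = 2*√105 (C = √(14*(1 + 2*20) - 154) = √(14*(1 + 40) - 154) = √(14*41 - 154) = √(574 - 154) = √420 = 2*√105 ≈ 20.494)
((-47 + 214) + F(2, 7))/C = ((-47 + 214) - 13)/((2*√105)) = (167 - 13)*(√105/210) = 154*(√105/210) = 11*√105/15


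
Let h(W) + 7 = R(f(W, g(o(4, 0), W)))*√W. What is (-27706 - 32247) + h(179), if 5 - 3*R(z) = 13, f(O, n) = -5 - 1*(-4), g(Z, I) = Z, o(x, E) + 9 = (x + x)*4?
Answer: -59960 - 8*√179/3 ≈ -59996.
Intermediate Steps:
o(x, E) = -9 + 8*x (o(x, E) = -9 + (x + x)*4 = -9 + (2*x)*4 = -9 + 8*x)
f(O, n) = -1 (f(O, n) = -5 + 4 = -1)
R(z) = -8/3 (R(z) = 5/3 - ⅓*13 = 5/3 - 13/3 = -8/3)
h(W) = -7 - 8*√W/3
(-27706 - 32247) + h(179) = (-27706 - 32247) + (-7 - 8*√179/3) = -59953 + (-7 - 8*√179/3) = -59960 - 8*√179/3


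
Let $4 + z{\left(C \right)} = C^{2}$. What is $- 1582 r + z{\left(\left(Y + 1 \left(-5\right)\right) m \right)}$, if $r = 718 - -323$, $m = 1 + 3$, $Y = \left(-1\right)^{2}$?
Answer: $-1646610$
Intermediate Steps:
$Y = 1$
$m = 4$
$r = 1041$ ($r = 718 + 323 = 1041$)
$z{\left(C \right)} = -4 + C^{2}$
$- 1582 r + z{\left(\left(Y + 1 \left(-5\right)\right) m \right)} = \left(-1582\right) 1041 - \left(4 - \left(\left(1 + 1 \left(-5\right)\right) 4\right)^{2}\right) = -1646862 - \left(4 - \left(\left(1 - 5\right) 4\right)^{2}\right) = -1646862 - \left(4 - \left(\left(-4\right) 4\right)^{2}\right) = -1646862 - \left(4 - \left(-16\right)^{2}\right) = -1646862 + \left(-4 + 256\right) = -1646862 + 252 = -1646610$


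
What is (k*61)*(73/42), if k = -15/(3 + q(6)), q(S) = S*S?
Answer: -22265/546 ≈ -40.778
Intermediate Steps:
q(S) = S**2
k = -5/13 (k = -15/(3 + 6**2) = -15/(3 + 36) = -15/39 = (1/39)*(-15) = -5/13 ≈ -0.38462)
(k*61)*(73/42) = (-5/13*61)*(73/42) = -22265/(13*42) = -305/13*73/42 = -22265/546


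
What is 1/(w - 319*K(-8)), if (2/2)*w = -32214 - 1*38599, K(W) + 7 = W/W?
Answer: -1/68899 ≈ -1.4514e-5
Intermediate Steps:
K(W) = -6 (K(W) = -7 + W/W = -7 + 1 = -6)
w = -70813 (w = -32214 - 1*38599 = -32214 - 38599 = -70813)
1/(w - 319*K(-8)) = 1/(-70813 - 319*(-6)) = 1/(-70813 + 1914) = 1/(-68899) = -1/68899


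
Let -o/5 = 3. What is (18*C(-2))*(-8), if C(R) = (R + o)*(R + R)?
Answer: -9792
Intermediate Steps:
o = -15 (o = -5*3 = -15)
C(R) = 2*R*(-15 + R) (C(R) = (R - 15)*(R + R) = (-15 + R)*(2*R) = 2*R*(-15 + R))
(18*C(-2))*(-8) = (18*(2*(-2)*(-15 - 2)))*(-8) = (18*(2*(-2)*(-17)))*(-8) = (18*68)*(-8) = 1224*(-8) = -9792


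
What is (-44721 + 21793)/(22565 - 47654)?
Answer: 22928/25089 ≈ 0.91387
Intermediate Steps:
(-44721 + 21793)/(22565 - 47654) = -22928/(-25089) = -22928*(-1/25089) = 22928/25089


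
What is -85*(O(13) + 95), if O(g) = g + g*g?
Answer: -23545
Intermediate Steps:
O(g) = g + g²
-85*(O(13) + 95) = -85*(13*(1 + 13) + 95) = -85*(13*14 + 95) = -85*(182 + 95) = -85*277 = -23545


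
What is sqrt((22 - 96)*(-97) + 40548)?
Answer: 7*sqrt(974) ≈ 218.46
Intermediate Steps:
sqrt((22 - 96)*(-97) + 40548) = sqrt(-74*(-97) + 40548) = sqrt(7178 + 40548) = sqrt(47726) = 7*sqrt(974)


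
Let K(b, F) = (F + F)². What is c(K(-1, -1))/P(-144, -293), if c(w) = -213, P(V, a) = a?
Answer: 213/293 ≈ 0.72696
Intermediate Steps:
K(b, F) = 4*F² (K(b, F) = (2*F)² = 4*F²)
c(K(-1, -1))/P(-144, -293) = -213/(-293) = -213*(-1/293) = 213/293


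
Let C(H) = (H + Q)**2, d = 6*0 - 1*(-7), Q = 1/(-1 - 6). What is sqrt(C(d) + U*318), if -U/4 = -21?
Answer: 6*sqrt(36422)/7 ≈ 163.58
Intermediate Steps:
U = 84 (U = -4*(-21) = 84)
Q = -1/7 (Q = 1/(-7) = -1/7 ≈ -0.14286)
d = 7 (d = 0 + 7 = 7)
C(H) = (-1/7 + H)**2 (C(H) = (H - 1/7)**2 = (-1/7 + H)**2)
sqrt(C(d) + U*318) = sqrt((-1 + 7*7)**2/49 + 84*318) = sqrt((-1 + 49)**2/49 + 26712) = sqrt((1/49)*48**2 + 26712) = sqrt((1/49)*2304 + 26712) = sqrt(2304/49 + 26712) = sqrt(1311192/49) = 6*sqrt(36422)/7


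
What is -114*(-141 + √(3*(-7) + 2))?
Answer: 16074 - 114*I*√19 ≈ 16074.0 - 496.91*I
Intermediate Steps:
-114*(-141 + √(3*(-7) + 2)) = -114*(-141 + √(-21 + 2)) = -114*(-141 + √(-19)) = -114*(-141 + I*√19) = 16074 - 114*I*√19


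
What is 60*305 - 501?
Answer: 17799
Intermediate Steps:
60*305 - 501 = 18300 - 501 = 17799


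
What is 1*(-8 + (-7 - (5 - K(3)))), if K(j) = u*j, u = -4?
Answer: -32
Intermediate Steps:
K(j) = -4*j
1*(-8 + (-7 - (5 - K(3)))) = 1*(-8 + (-7 - (5 - (-4)*3))) = 1*(-8 + (-7 - (5 - 1*(-12)))) = 1*(-8 + (-7 - (5 + 12))) = 1*(-8 + (-7 - 1*17)) = 1*(-8 + (-7 - 17)) = 1*(-8 - 24) = 1*(-32) = -32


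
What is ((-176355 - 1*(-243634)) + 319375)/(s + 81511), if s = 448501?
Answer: 193327/265006 ≈ 0.72952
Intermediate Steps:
((-176355 - 1*(-243634)) + 319375)/(s + 81511) = ((-176355 - 1*(-243634)) + 319375)/(448501 + 81511) = ((-176355 + 243634) + 319375)/530012 = (67279 + 319375)*(1/530012) = 386654*(1/530012) = 193327/265006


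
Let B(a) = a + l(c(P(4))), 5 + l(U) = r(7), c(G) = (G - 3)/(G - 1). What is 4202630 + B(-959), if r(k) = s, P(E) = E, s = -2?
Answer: 4201664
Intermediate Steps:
r(k) = -2
c(G) = (-3 + G)/(-1 + G)
l(U) = -7 (l(U) = -5 - 2 = -7)
B(a) = -7 + a (B(a) = a - 7 = -7 + a)
4202630 + B(-959) = 4202630 + (-7 - 959) = 4202630 - 966 = 4201664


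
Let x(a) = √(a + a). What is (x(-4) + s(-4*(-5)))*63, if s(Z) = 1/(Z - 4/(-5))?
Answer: 315/104 + 126*I*√2 ≈ 3.0288 + 178.19*I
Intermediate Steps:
x(a) = √2*√a (x(a) = √(2*a) = √2*√a)
s(Z) = 1/(⅘ + Z) (s(Z) = 1/(Z - 4*(-⅕)) = 1/(Z + ⅘) = 1/(⅘ + Z))
(x(-4) + s(-4*(-5)))*63 = (√2*√(-4) + 5/(4 + 5*(-4*(-5))))*63 = (√2*(2*I) + 5/(4 + 5*20))*63 = (2*I*√2 + 5/(4 + 100))*63 = (2*I*√2 + 5/104)*63 = (5/104 + 2*I*√2)*63 = 315/104 + 126*I*√2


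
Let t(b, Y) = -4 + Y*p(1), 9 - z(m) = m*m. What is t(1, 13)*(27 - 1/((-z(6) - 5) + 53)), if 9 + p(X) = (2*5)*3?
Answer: 544456/75 ≈ 7259.4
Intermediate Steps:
z(m) = 9 - m**2 (z(m) = 9 - m*m = 9 - m**2)
p(X) = 21 (p(X) = -9 + (2*5)*3 = -9 + 10*3 = -9 + 30 = 21)
t(b, Y) = -4 + 21*Y (t(b, Y) = -4 + Y*21 = -4 + 21*Y)
t(1, 13)*(27 - 1/((-z(6) - 5) + 53)) = (-4 + 21*13)*(27 - 1/((-(9 - 1*6**2) - 5) + 53)) = (-4 + 273)*(27 - 1/((-(9 - 1*36) - 5) + 53)) = 269*(27 - 1/((-(9 - 36) - 5) + 53)) = 269*(27 - 1/((-1*(-27) - 5) + 53)) = 269*(27 - 1/((27 - 5) + 53)) = 269*(27 - 1/(22 + 53)) = 269*(27 - 1/75) = 269*(2024/75) = 544456/75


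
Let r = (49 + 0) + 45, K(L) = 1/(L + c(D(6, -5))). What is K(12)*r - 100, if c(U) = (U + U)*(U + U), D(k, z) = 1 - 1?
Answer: -553/6 ≈ -92.167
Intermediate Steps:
D(k, z) = 0
c(U) = 4*U² (c(U) = (2*U)*(2*U) = 4*U²)
K(L) = 1/L (K(L) = 1/(L + 4*0²) = 1/(L + 4*0) = 1/(L + 0) = 1/L)
r = 94 (r = 49 + 45 = 94)
K(12)*r - 100 = 94/12 - 100 = (1/12)*94 - 100 = 47/6 - 100 = -553/6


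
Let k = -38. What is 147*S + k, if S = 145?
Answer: 21277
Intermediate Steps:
147*S + k = 147*145 - 38 = 21315 - 38 = 21277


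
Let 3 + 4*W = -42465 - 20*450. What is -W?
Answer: 12867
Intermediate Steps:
W = -12867 (W = -3/4 + (-42465 - 20*450)/4 = -3/4 + (-42465 - 1*9000)/4 = -3/4 + (-42465 - 9000)/4 = -3/4 + (1/4)*(-51465) = -3/4 - 51465/4 = -12867)
-W = -1*(-12867) = 12867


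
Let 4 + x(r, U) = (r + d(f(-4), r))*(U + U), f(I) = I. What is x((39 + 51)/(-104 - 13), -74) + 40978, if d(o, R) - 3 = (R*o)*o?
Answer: 552050/13 ≈ 42465.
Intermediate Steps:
d(o, R) = 3 + R*o² (d(o, R) = 3 + (R*o)*o = 3 + R*o²)
x(r, U) = -4 + 2*U*(3 + 17*r) (x(r, U) = -4 + (r + (3 + r*(-4)²))*(U + U) = -4 + (r + (3 + r*16))*(2*U) = -4 + (r + (3 + 16*r))*(2*U) = -4 + (3 + 17*r)*(2*U) = -4 + 2*U*(3 + 17*r))
x((39 + 51)/(-104 - 13), -74) + 40978 = (-4 + 6*(-74) + 34*(-74)*((39 + 51)/(-104 - 13))) + 40978 = (-4 - 444 + 34*(-74)*(90/(-117))) + 40978 = (-4 - 444 + 34*(-74)*(90*(-1/117))) + 40978 = (-4 - 444 + 34*(-74)*(-10/13)) + 40978 = (-4 - 444 + 25160/13) + 40978 = 19336/13 + 40978 = 552050/13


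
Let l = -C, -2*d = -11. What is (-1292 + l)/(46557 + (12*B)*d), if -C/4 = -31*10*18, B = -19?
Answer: -23612/45303 ≈ -0.52120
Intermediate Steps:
d = 11/2 (d = -½*(-11) = 11/2 ≈ 5.5000)
C = 22320 (C = -4*(-31*10)*18 = -(-1240)*18 = -4*(-5580) = 22320)
l = -22320 (l = -1*22320 = -22320)
(-1292 + l)/(46557 + (12*B)*d) = (-1292 - 22320)/(46557 + (12*(-19))*(11/2)) = -23612/(46557 - 228*11/2) = -23612/(46557 - 1254) = -23612/45303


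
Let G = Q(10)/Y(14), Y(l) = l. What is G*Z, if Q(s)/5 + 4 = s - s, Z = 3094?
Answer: -4420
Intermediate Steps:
Q(s) = -20 (Q(s) = -20 + 5*(s - s) = -20 + 5*0 = -20 + 0 = -20)
G = -10/7 (G = -20/14 = -20*1/14 = -10/7 ≈ -1.4286)
G*Z = -10/7*3094 = -4420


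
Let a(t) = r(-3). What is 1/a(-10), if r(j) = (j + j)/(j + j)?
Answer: 1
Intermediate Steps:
r(j) = 1 (r(j) = (2*j)/((2*j)) = (2*j)*(1/(2*j)) = 1)
a(t) = 1
1/a(-10) = 1/1 = 1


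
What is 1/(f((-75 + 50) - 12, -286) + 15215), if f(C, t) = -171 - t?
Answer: 1/15330 ≈ 6.5232e-5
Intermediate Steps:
1/(f((-75 + 50) - 12, -286) + 15215) = 1/((-171 - 1*(-286)) + 15215) = 1/((-171 + 286) + 15215) = 1/(115 + 15215) = 1/15330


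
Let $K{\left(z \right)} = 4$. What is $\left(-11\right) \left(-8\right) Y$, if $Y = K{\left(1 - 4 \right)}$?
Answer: $352$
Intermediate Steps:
$Y = 4$
$\left(-11\right) \left(-8\right) Y = \left(-11\right) \left(-8\right) 4 = 88 \cdot 4 = 352$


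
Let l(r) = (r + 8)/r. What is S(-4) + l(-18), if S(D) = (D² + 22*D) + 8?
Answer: -571/9 ≈ -63.444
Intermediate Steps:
S(D) = 8 + D² + 22*D
l(r) = (8 + r)/r
S(-4) + l(-18) = (8 + (-4)² + 22*(-4)) + (8 - 18)/(-18) = (8 + 16 - 88) - 1/18*(-10) = -64 + 5/9 = -571/9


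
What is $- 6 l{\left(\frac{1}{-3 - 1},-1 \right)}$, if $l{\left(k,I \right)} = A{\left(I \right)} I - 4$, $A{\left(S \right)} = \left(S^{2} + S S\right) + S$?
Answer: $30$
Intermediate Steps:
$A{\left(S \right)} = S + 2 S^{2}$ ($A{\left(S \right)} = \left(S^{2} + S^{2}\right) + S = 2 S^{2} + S = S + 2 S^{2}$)
$l{\left(k,I \right)} = -4 + I^{2} \left(1 + 2 I\right)$ ($l{\left(k,I \right)} = I \left(1 + 2 I\right) I - 4 = I^{2} \left(1 + 2 I\right) - 4 = -4 + I^{2} \left(1 + 2 I\right)$)
$- 6 l{\left(\frac{1}{-3 - 1},-1 \right)} = - 6 \left(-4 + \left(-1\right)^{2} \left(1 + 2 \left(-1\right)\right)\right) = - 6 \left(-4 + 1 \left(1 - 2\right)\right) = - 6 \left(-4 + 1 \left(-1\right)\right) = - 6 \left(-4 - 1\right) = \left(-6\right) \left(-5\right) = 30$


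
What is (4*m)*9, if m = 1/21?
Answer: 12/7 ≈ 1.7143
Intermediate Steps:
m = 1/21 ≈ 0.047619
(4*m)*9 = (4*(1/21))*9 = (4/21)*9 = 12/7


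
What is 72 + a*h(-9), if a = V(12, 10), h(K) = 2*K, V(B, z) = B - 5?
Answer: -54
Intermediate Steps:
V(B, z) = -5 + B
a = 7 (a = -5 + 12 = 7)
72 + a*h(-9) = 72 + 7*(2*(-9)) = 72 + 7*(-18) = 72 - 126 = -54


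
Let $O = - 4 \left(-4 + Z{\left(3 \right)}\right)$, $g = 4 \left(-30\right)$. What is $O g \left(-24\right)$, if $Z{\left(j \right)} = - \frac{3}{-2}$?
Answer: $28800$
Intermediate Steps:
$Z{\left(j \right)} = \frac{3}{2}$ ($Z{\left(j \right)} = \left(-3\right) \left(- \frac{1}{2}\right) = \frac{3}{2}$)
$g = -120$
$O = 10$ ($O = - 4 \left(-4 + \frac{3}{2}\right) = \left(-4\right) \left(- \frac{5}{2}\right) = 10$)
$O g \left(-24\right) = 10 \left(-120\right) \left(-24\right) = \left(-1200\right) \left(-24\right) = 28800$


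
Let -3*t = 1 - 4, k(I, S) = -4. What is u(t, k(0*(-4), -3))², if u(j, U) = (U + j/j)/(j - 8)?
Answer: 9/49 ≈ 0.18367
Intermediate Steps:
t = 1 (t = -(1 - 4)/3 = -⅓*(-3) = 1)
u(j, U) = (1 + U)/(-8 + j) (u(j, U) = (U + 1)/(-8 + j) = (1 + U)/(-8 + j))
u(t, k(0*(-4), -3))² = ((1 - 4)/(-8 + 1))² = (-3/(-7))² = (-⅐*(-3))² = (3/7)² = 9/49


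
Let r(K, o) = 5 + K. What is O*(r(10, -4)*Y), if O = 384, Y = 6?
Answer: 34560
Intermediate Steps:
O*(r(10, -4)*Y) = 384*((5 + 10)*6) = 384*(15*6) = 384*90 = 34560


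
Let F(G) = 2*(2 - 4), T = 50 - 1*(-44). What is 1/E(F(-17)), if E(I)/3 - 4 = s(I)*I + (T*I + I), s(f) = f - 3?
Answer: -1/1044 ≈ -0.00095785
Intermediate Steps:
T = 94 (T = 50 + 44 = 94)
F(G) = -4 (F(G) = 2*(-2) = -4)
s(f) = -3 + f
E(I) = 12 + 285*I + 3*I*(-3 + I) (E(I) = 12 + 3*((-3 + I)*I + (94*I + I)) = 12 + 3*(I*(-3 + I) + 95*I) = 12 + 3*(95*I + I*(-3 + I)) = 12 + (285*I + 3*I*(-3 + I)) = 12 + 285*I + 3*I*(-3 + I))
1/E(F(-17)) = 1/(12 + 3*(-4)² + 276*(-4)) = 1/(12 + 3*16 - 1104) = 1/(12 + 48 - 1104) = 1/(-1044) = -1/1044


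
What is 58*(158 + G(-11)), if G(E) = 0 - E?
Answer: 9802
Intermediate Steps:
G(E) = -E
58*(158 + G(-11)) = 58*(158 - 1*(-11)) = 58*(158 + 11) = 58*169 = 9802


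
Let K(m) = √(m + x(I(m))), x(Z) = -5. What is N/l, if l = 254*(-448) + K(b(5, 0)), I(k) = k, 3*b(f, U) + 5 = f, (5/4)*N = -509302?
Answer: 231817972736/64743096345 + 2037208*I*√5/64743096345 ≈ 3.5806 + 7.036e-5*I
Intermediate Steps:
N = -2037208/5 (N = (⅘)*(-509302) = -2037208/5 ≈ -4.0744e+5)
b(f, U) = -5/3 + f/3
K(m) = √(-5 + m) (K(m) = √(m - 5) = √(-5 + m))
l = -113792 + I*√5 (l = 254*(-448) + √(-5 + (-5/3 + (⅓)*5)) = -113792 + √(-5 + (-5/3 + 5/3)) = -113792 + √(-5 + 0) = -113792 + √(-5) = -113792 + I*√5 ≈ -1.1379e+5 + 2.2361*I)
N/l = -2037208/(5*(-113792 + I*√5))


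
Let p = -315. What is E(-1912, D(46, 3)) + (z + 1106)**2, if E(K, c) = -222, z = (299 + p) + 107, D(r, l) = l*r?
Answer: 1432587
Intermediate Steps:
z = 91 (z = (299 - 315) + 107 = -16 + 107 = 91)
E(-1912, D(46, 3)) + (z + 1106)**2 = -222 + (91 + 1106)**2 = -222 + 1197**2 = -222 + 1432809 = 1432587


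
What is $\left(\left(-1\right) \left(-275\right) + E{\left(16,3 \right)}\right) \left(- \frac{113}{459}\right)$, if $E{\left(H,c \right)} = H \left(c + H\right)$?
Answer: $- \frac{21809}{153} \approx -142.54$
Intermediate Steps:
$E{\left(H,c \right)} = H \left(H + c\right)$
$\left(\left(-1\right) \left(-275\right) + E{\left(16,3 \right)}\right) \left(- \frac{113}{459}\right) = \left(\left(-1\right) \left(-275\right) + 16 \left(16 + 3\right)\right) \left(- \frac{113}{459}\right) = \left(275 + 16 \cdot 19\right) \left(\left(-113\right) \frac{1}{459}\right) = \left(275 + 304\right) \left(- \frac{113}{459}\right) = 579 \left(- \frac{113}{459}\right) = - \frac{21809}{153}$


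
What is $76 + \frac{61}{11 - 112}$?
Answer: $\frac{7615}{101} \approx 75.396$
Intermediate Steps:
$76 + \frac{61}{11 - 112} = 76 + \frac{61}{-101} = 76 + 61 \left(- \frac{1}{101}\right) = 76 - \frac{61}{101} = \frac{7615}{101}$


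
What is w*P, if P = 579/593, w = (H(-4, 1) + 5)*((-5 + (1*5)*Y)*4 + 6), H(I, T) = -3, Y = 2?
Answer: 30108/593 ≈ 50.772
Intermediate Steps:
w = 52 (w = (-3 + 5)*((-5 + (1*5)*2)*4 + 6) = 2*((-5 + 5*2)*4 + 6) = 2*((-5 + 10)*4 + 6) = 2*(5*4 + 6) = 2*(20 + 6) = 2*26 = 52)
P = 579/593 (P = 579*(1/593) = 579/593 ≈ 0.97639)
w*P = 52*(579/593) = 30108/593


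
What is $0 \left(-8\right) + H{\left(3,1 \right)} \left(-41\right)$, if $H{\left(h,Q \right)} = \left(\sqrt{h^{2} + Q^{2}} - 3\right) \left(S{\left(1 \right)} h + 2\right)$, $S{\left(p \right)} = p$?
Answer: $615 - 205 \sqrt{10} \approx -33.267$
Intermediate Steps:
$H{\left(h,Q \right)} = \left(-3 + \sqrt{Q^{2} + h^{2}}\right) \left(2 + h\right)$ ($H{\left(h,Q \right)} = \left(\sqrt{h^{2} + Q^{2}} - 3\right) \left(1 h + 2\right) = \left(\sqrt{Q^{2} + h^{2}} - 3\right) \left(h + 2\right) = \left(-3 + \sqrt{Q^{2} + h^{2}}\right) \left(2 + h\right)$)
$0 \left(-8\right) + H{\left(3,1 \right)} \left(-41\right) = 0 \left(-8\right) + \left(-6 - 9 + 2 \sqrt{1^{2} + 3^{2}} + 3 \sqrt{1^{2} + 3^{2}}\right) \left(-41\right) = 0 + \left(-6 - 9 + 2 \sqrt{1 + 9} + 3 \sqrt{1 + 9}\right) \left(-41\right) = 0 + \left(-6 - 9 + 2 \sqrt{10} + 3 \sqrt{10}\right) \left(-41\right) = 0 + \left(-15 + 5 \sqrt{10}\right) \left(-41\right) = 0 + \left(615 - 205 \sqrt{10}\right) = 615 - 205 \sqrt{10}$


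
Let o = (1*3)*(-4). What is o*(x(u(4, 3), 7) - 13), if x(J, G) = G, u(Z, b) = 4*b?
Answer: 72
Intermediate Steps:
o = -12 (o = 3*(-4) = -12)
o*(x(u(4, 3), 7) - 13) = -12*(7 - 13) = -12*(-6) = 72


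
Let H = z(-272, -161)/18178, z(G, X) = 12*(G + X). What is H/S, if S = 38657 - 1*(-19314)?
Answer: -2598/526898419 ≈ -4.9307e-6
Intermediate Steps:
z(G, X) = 12*G + 12*X
H = -2598/9089 (H = (12*(-272) + 12*(-161))/18178 = (-3264 - 1932)*(1/18178) = -5196*1/18178 = -2598/9089 ≈ -0.28584)
S = 57971 (S = 38657 + 19314 = 57971)
H/S = -2598/9089/57971 = -2598/9089*1/57971 = -2598/526898419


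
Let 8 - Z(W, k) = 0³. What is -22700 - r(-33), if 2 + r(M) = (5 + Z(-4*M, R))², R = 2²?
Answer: -22867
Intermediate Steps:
R = 4
Z(W, k) = 8 (Z(W, k) = 8 - 1*0³ = 8 - 1*0 = 8 + 0 = 8)
r(M) = 167 (r(M) = -2 + (5 + 8)² = -2 + 13² = -2 + 169 = 167)
-22700 - r(-33) = -22700 - 1*167 = -22700 - 167 = -22867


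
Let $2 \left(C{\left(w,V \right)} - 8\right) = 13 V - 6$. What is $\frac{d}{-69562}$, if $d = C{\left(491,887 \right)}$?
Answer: $- \frac{11541}{139124} \approx -0.082955$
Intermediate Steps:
$C{\left(w,V \right)} = 5 + \frac{13 V}{2}$ ($C{\left(w,V \right)} = 8 + \frac{13 V - 6}{2} = 8 + \frac{-6 + 13 V}{2} = 8 + \left(-3 + \frac{13 V}{2}\right) = 5 + \frac{13 V}{2}$)
$d = \frac{11541}{2}$ ($d = 5 + \frac{13}{2} \cdot 887 = 5 + \frac{11531}{2} = \frac{11541}{2} \approx 5770.5$)
$\frac{d}{-69562} = \frac{11541}{2 \left(-69562\right)} = \frac{11541}{2} \left(- \frac{1}{69562}\right) = - \frac{11541}{139124}$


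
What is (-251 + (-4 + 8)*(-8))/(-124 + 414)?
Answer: -283/290 ≈ -0.97586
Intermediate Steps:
(-251 + (-4 + 8)*(-8))/(-124 + 414) = (-251 + 4*(-8))/290 = (-251 - 32)*(1/290) = -283*1/290 = -283/290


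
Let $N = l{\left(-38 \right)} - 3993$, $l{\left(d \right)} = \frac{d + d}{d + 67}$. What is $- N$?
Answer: $\frac{115873}{29} \approx 3995.6$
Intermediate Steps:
$l{\left(d \right)} = \frac{2 d}{67 + d}$
$N = - \frac{115873}{29}$ ($N = 2 \left(-38\right) \frac{1}{67 - 38} - 3993 = 2 \left(-38\right) \frac{1}{29} - 3993 = - \frac{76}{29} - 3993 = - \frac{115873}{29} \approx -3995.6$)
$- N = \left(-1\right) \left(- \frac{115873}{29}\right) = \frac{115873}{29}$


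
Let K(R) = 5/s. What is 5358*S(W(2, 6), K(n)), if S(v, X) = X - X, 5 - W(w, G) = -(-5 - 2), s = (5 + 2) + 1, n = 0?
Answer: 0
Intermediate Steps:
s = 8 (s = 7 + 1 = 8)
W(w, G) = -2 (W(w, G) = 5 - (-1)*(-5 - 2) = 5 - (-1)*(-7) = 5 - 1*7 = 5 - 7 = -2)
K(R) = 5/8
S(v, X) = 0
5358*S(W(2, 6), K(n)) = 5358*0 = 0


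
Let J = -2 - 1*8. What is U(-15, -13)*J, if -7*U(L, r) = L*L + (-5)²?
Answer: 2500/7 ≈ 357.14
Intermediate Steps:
U(L, r) = -25/7 - L²/7 (U(L, r) = -(L*L + (-5)²)/7 = -(L² + 25)/7 = -(25 + L²)/7 = -25/7 - L²/7)
J = -10 (J = -2 - 8 = -10)
U(-15, -13)*J = (-25/7 - ⅐*(-15)²)*(-10) = (-25/7 - ⅐*225)*(-10) = (-25/7 - 225/7)*(-10) = -250/7*(-10) = 2500/7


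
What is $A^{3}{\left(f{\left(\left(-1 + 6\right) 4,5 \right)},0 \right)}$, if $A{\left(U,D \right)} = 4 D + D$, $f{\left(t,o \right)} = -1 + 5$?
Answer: $0$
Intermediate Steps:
$f{\left(t,o \right)} = 4$
$A{\left(U,D \right)} = 5 D$
$A^{3}{\left(f{\left(\left(-1 + 6\right) 4,5 \right)},0 \right)} = \left(5 \cdot 0\right)^{3} = 0^{3} = 0$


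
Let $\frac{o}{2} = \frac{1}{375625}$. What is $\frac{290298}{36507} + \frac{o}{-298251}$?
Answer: $\frac{10840746447391912}{1363299542386875} \approx 7.9518$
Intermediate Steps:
$o = \frac{2}{375625} \approx 5.3245 \cdot 10^{-6}$
$\frac{290298}{36507} + \frac{o}{-298251} = \frac{290298}{36507} + \frac{2}{375625 \left(-298251\right)} = 290298 \cdot \frac{1}{36507} + \frac{2}{375625} \left(- \frac{1}{298251}\right) = \frac{96766}{12169} - \frac{2}{112030531875} = \frac{10840746447391912}{1363299542386875}$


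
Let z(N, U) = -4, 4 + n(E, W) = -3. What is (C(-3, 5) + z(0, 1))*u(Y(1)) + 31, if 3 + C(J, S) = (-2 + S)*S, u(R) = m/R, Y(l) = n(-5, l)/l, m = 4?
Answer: 185/7 ≈ 26.429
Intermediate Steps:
n(E, W) = -7 (n(E, W) = -4 - 3 = -7)
Y(l) = -7/l
u(R) = 4/R
C(J, S) = -3 + S*(-2 + S) (C(J, S) = -3 + (-2 + S)*S = -3 + S*(-2 + S))
(C(-3, 5) + z(0, 1))*u(Y(1)) + 31 = ((-3 + 5**2 - 2*5) - 4)*(4/((-7/1))) + 31 = ((-3 + 25 - 10) - 4)*(4/((-7*1))) + 31 = (12 - 4)*(4/(-7)) + 31 = 8*(4*(-1/7)) + 31 = 8*(-4/7) + 31 = -32/7 + 31 = 185/7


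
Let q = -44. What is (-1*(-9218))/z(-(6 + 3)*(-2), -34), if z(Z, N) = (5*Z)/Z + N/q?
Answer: 202796/127 ≈ 1596.8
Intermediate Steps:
z(Z, N) = 5 - N/44 (z(Z, N) = (5*Z)/Z + N/(-44) = 5 + N*(-1/44) = 5 - N/44)
(-1*(-9218))/z(-(6 + 3)*(-2), -34) = (-1*(-9218))/(5 - 1/44*(-34)) = 9218/(5 + 17/22) = 9218/(127/22) = 9218*(22/127) = 202796/127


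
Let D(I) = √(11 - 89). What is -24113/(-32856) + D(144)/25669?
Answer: 24113/32856 + I*√78/25669 ≈ 0.7339 + 0.00034406*I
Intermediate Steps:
D(I) = I*√78 (D(I) = √(-78) = I*√78)
-24113/(-32856) + D(144)/25669 = -24113/(-32856) + (I*√78)/25669 = -24113*(-1/32856) + (I*√78)*(1/25669) = 24113/32856 + I*√78/25669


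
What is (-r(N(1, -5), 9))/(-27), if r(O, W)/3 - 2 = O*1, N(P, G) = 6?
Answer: 8/9 ≈ 0.88889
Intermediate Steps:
r(O, W) = 6 + 3*O (r(O, W) = 6 + 3*(O*1) = 6 + 3*O)
(-r(N(1, -5), 9))/(-27) = (-(6 + 3*6))/(-27) = -(-1)*(6 + 18)/27 = -(-1)*24/27 = -1/27*(-24) = 8/9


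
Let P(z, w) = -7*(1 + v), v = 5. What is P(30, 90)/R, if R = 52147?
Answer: -42/52147 ≈ -0.00080542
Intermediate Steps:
P(z, w) = -42 (P(z, w) = -7*(1 + 5) = -7*6 = -42)
P(30, 90)/R = -42/52147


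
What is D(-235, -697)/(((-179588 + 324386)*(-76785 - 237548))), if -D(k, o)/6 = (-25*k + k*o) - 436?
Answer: 169234/7585798289 ≈ 2.2309e-5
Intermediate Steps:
D(k, o) = 2616 + 150*k - 6*k*o (D(k, o) = -6*((-25*k + k*o) - 436) = -6*(-436 - 25*k + k*o) = 2616 + 150*k - 6*k*o)
D(-235, -697)/(((-179588 + 324386)*(-76785 - 237548))) = (2616 + 150*(-235) - 6*(-235)*(-697))/(((-179588 + 324386)*(-76785 - 237548))) = (2616 - 35250 - 982770)/((144798*(-314333))) = -1015404/(-45514789734) = -1015404*(-1/45514789734) = 169234/7585798289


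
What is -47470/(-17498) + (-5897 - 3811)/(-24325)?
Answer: 662289167/212819425 ≈ 3.1120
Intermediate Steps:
-47470/(-17498) + (-5897 - 3811)/(-24325) = -47470*(-1/17498) - 9708*(-1/24325) = 23735/8749 + 9708/24325 = 662289167/212819425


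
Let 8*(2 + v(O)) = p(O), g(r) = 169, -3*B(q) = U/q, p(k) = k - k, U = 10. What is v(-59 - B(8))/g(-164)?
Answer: -2/169 ≈ -0.011834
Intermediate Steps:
p(k) = 0
B(q) = -10/(3*q)
v(O) = -2 (v(O) = -2 + (⅛)*0 = -2 + 0 = -2)
v(-59 - B(8))/g(-164) = -2/169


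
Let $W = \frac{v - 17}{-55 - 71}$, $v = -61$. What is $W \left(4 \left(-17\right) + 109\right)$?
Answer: $\frac{533}{21} \approx 25.381$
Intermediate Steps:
$W = \frac{13}{21}$ ($W = \frac{-61 - 17}{-55 - 71} = - \frac{78}{-126} = \left(-78\right) \left(- \frac{1}{126}\right) = \frac{13}{21} \approx 0.61905$)
$W \left(4 \left(-17\right) + 109\right) = \frac{13 \left(4 \left(-17\right) + 109\right)}{21} = \frac{13 \left(-68 + 109\right)}{21} = \frac{13}{21} \cdot 41 = \frac{533}{21}$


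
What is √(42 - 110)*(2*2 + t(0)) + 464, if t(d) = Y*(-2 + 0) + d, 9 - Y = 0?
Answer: 464 - 28*I*√17 ≈ 464.0 - 115.45*I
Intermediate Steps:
Y = 9 (Y = 9 - 1*0 = 9 + 0 = 9)
t(d) = -18 + d (t(d) = 9*(-2 + 0) + d = 9*(-2) + d = -18 + d)
√(42 - 110)*(2*2 + t(0)) + 464 = √(42 - 110)*(2*2 + (-18 + 0)) + 464 = √(-68)*(4 - 18) + 464 = (2*I*√17)*(-14) + 464 = -28*I*√17 + 464 = 464 - 28*I*√17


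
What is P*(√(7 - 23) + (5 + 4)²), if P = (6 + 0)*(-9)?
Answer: -4374 - 216*I ≈ -4374.0 - 216.0*I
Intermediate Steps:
P = -54 (P = 6*(-9) = -54)
P*(√(7 - 23) + (5 + 4)²) = -54*(√(7 - 23) + (5 + 4)²) = -54*(√(-16) + 9²) = -54*(4*I + 81) = -54*(81 + 4*I) = -4374 - 216*I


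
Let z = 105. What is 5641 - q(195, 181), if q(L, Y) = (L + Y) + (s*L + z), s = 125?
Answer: -19215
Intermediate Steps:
q(L, Y) = 105 + Y + 126*L (q(L, Y) = (L + Y) + (125*L + 105) = (L + Y) + (105 + 125*L) = 105 + Y + 126*L)
5641 - q(195, 181) = 5641 - (105 + 181 + 126*195) = 5641 - (105 + 181 + 24570) = 5641 - 1*24856 = 5641 - 24856 = -19215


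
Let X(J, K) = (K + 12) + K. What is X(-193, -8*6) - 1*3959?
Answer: -4043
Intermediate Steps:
X(J, K) = 12 + 2*K (X(J, K) = (12 + K) + K = 12 + 2*K)
X(-193, -8*6) - 1*3959 = (12 + 2*(-8*6)) - 1*3959 = (12 + 2*(-48)) - 3959 = (12 - 96) - 3959 = -84 - 3959 = -4043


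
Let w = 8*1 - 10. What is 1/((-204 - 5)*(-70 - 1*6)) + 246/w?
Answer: -1953731/15884 ≈ -123.00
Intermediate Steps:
w = -2 (w = 8 - 10 = -2)
1/((-204 - 5)*(-70 - 1*6)) + 246/w = 1/((-204 - 5)*(-70 - 1*6)) + 246/(-2) = 1/((-209)*(-70 - 6)) + 246*(-½) = -1/209/(-76) - 123 = -1/209*(-1/76) - 123 = 1/15884 - 123 = -1953731/15884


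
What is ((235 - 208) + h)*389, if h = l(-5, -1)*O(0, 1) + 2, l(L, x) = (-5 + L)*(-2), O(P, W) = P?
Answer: 11281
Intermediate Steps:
l(L, x) = 10 - 2*L
h = 2 (h = (10 - 2*(-5))*0 + 2 = (10 + 10)*0 + 2 = 20*0 + 2 = 0 + 2 = 2)
((235 - 208) + h)*389 = ((235 - 208) + 2)*389 = (27 + 2)*389 = 29*389 = 11281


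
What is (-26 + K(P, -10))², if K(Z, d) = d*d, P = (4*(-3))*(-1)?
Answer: 5476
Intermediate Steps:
P = 12 (P = -12*(-1) = 12)
K(Z, d) = d²
(-26 + K(P, -10))² = (-26 + (-10)²)² = (-26 + 100)² = 74² = 5476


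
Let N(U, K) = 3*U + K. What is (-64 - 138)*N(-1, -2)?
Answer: 1010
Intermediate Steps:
N(U, K) = K + 3*U
(-64 - 138)*N(-1, -2) = (-64 - 138)*(-2 + 3*(-1)) = -202*(-2 - 3) = -202*(-5) = 1010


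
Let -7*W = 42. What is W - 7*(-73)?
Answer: 505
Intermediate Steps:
W = -6 (W = -1/7*42 = -6)
W - 7*(-73) = -6 - 7*(-73) = -6 + 511 = 505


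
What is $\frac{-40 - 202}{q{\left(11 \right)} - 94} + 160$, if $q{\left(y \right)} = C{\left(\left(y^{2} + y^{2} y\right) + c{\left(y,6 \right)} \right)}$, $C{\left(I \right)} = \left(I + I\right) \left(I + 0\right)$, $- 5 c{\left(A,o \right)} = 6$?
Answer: $\frac{8419091535}{52619341} \approx 160.0$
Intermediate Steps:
$c{\left(A,o \right)} = - \frac{6}{5}$ ($c{\left(A,o \right)} = \left(- \frac{1}{5}\right) 6 = - \frac{6}{5}$)
$C{\left(I \right)} = 2 I^{2}$ ($C{\left(I \right)} = 2 I I = 2 I^{2}$)
$q{\left(y \right)} = 2 \left(- \frac{6}{5} + y^{2} + y^{3}\right)^{2}$ ($q{\left(y \right)} = 2 \left(\left(y^{2} + y^{2} y\right) - \frac{6}{5}\right)^{2} = 2 \left(\left(y^{2} + y^{3}\right) - \frac{6}{5}\right)^{2} = 2 \left(- \frac{6}{5} + y^{2} + y^{3}\right)^{2}$)
$\frac{-40 - 202}{q{\left(11 \right)} - 94} + 160 = \frac{-40 - 202}{\frac{2 \left(-6 + 5 \cdot 11^{2} + 5 \cdot 11^{3}\right)^{2}}{25} - 94} + 160 = - \frac{242}{\frac{2 \left(-6 + 5 \cdot 121 + 5 \cdot 1331\right)^{2}}{25} - 94} + 160 = - \frac{242}{\frac{2 \left(-6 + 605 + 6655\right)^{2}}{25} - 94} + 160 = - \frac{242}{\frac{2 \cdot 7254^{2}}{25} - 94} + 160 = - \frac{242}{\frac{2}{25} \cdot 52620516 - 94} + 160 = - \frac{242}{\frac{105241032}{25} - 94} + 160 = - \frac{242}{\frac{105238682}{25}} + 160 = \left(-242\right) \frac{25}{105238682} + 160 = - \frac{3025}{52619341} + 160 = \frac{8419091535}{52619341}$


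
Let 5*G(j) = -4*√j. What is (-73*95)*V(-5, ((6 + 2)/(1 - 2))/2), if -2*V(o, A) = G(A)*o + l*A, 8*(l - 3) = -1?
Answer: -159505/4 + 27740*I ≈ -39876.0 + 27740.0*I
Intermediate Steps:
G(j) = -4*√j/5 (G(j) = (-4*√j)/5 = -4*√j/5)
l = 23/8 (l = 3 + (⅛)*(-1) = 3 - ⅛ = 23/8 ≈ 2.8750)
V(o, A) = -23*A/16 + 2*o*√A/5 (V(o, A) = -((-4*√A/5)*o + 23*A/8)/2 = -(-4*o*√A/5 + 23*A/8)/2 = -(23*A/8 - 4*o*√A/5)/2 = -23*A/16 + 2*o*√A/5)
(-73*95)*V(-5, ((6 + 2)/(1 - 2))/2) = (-73*95)*(-23*(6 + 2)/(1 - 2)/(16*2) + (⅖)*(-5)*√(((6 + 2)/(1 - 2))/2)) = -6935*(-23*8/(-1)/(16*2) + (⅖)*(-5)*√((8/(-1))*(½))) = -6935*(-23*8*(-1)/(16*2) + (⅖)*(-5)*√((8*(-1))*(½))) = -6935*(-(-23)/(2*2) + (⅖)*(-5)*√(-8*½)) = -6935*(-23/16*(-4) + (⅖)*(-5)*√(-4)) = -6935*(23/4 + (⅖)*(-5)*(2*I)) = -6935*(23/4 - 4*I) = -159505/4 + 27740*I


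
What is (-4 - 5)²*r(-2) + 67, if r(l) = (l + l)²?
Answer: 1363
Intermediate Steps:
r(l) = 4*l² (r(l) = (2*l)² = 4*l²)
(-4 - 5)²*r(-2) + 67 = (-4 - 5)²*(4*(-2)²) + 67 = (-9)²*(4*4) + 67 = 81*16 + 67 = 1296 + 67 = 1363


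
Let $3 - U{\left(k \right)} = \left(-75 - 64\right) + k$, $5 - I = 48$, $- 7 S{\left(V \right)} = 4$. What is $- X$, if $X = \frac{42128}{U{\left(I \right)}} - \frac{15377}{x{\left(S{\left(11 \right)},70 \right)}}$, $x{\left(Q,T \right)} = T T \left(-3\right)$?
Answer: $- \frac{124425269}{543900} \approx -228.76$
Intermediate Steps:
$S{\left(V \right)} = - \frac{4}{7}$ ($S{\left(V \right)} = \left(- \frac{1}{7}\right) 4 = - \frac{4}{7}$)
$I = -43$ ($I = 5 - 48 = -43$)
$x{\left(Q,T \right)} = - 3 T^{2}$ ($x{\left(Q,T \right)} = T^{2} \left(-3\right) = - 3 T^{2}$)
$U{\left(k \right)} = 142 - k$ ($U{\left(k \right)} = 3 - \left(\left(-75 - 64\right) + k\right) = 3 - \left(-139 + k\right) = 142 - k$)
$X = \frac{124425269}{543900}$ ($X = \frac{42128}{142 - -43} - \frac{15377}{\left(-3\right) 70^{2}} = \frac{42128}{142 + 43} - \frac{15377}{\left(-3\right) 4900} = \frac{42128}{185} - \frac{15377}{-14700} = 42128 \cdot \frac{1}{185} - - \frac{15377}{14700} = \frac{42128}{185} + \frac{15377}{14700} = \frac{124425269}{543900} \approx 228.76$)
$- X = \left(-1\right) \frac{124425269}{543900} = - \frac{124425269}{543900}$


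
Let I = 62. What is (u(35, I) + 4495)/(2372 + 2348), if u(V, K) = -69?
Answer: 2213/2360 ≈ 0.93771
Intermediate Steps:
(u(35, I) + 4495)/(2372 + 2348) = (-69 + 4495)/(2372 + 2348) = 4426/4720 = 4426*(1/4720) = 2213/2360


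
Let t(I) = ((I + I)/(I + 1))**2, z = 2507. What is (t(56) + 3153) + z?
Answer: 18401884/3249 ≈ 5663.9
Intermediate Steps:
t(I) = 4*I**2/(1 + I)**2 (t(I) = ((2*I)/(1 + I))**2 = (2*I/(1 + I))**2 = 4*I**2/(1 + I)**2)
(t(56) + 3153) + z = (4*56**2/(1 + 56)**2 + 3153) + 2507 = (4*3136/57**2 + 3153) + 2507 = (4*3136*(1/3249) + 3153) + 2507 = (12544/3249 + 3153) + 2507 = 10256641/3249 + 2507 = 18401884/3249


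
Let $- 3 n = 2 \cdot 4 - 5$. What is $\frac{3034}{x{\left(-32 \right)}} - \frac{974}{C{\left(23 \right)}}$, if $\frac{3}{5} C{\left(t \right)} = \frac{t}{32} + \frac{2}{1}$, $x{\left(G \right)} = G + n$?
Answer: $- \frac{1468474}{4785} \approx -306.89$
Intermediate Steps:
$n = -1$ ($n = - \frac{2 \cdot 4 - 5}{3} = - \frac{8 - 5}{3} = \left(- \frac{1}{3}\right) 3 = -1$)
$x{\left(G \right)} = -1 + G$ ($x{\left(G \right)} = G - 1 = -1 + G$)
$C{\left(t \right)} = \frac{10}{3} + \frac{5 t}{96}$ ($C{\left(t \right)} = \frac{5 \left(\frac{t}{32} + \frac{2}{1}\right)}{3} = \frac{5 \left(t \frac{1}{32} + 2 \cdot 1\right)}{3} = \frac{5 \left(\frac{t}{32} + 2\right)}{3} = \frac{5 \left(2 + \frac{t}{32}\right)}{3} = \frac{10}{3} + \frac{5 t}{96}$)
$\frac{3034}{x{\left(-32 \right)}} - \frac{974}{C{\left(23 \right)}} = \frac{3034}{-1 - 32} - \frac{974}{\frac{10}{3} + \frac{5}{96} \cdot 23} = \frac{3034}{-33} - \frac{974}{\frac{10}{3} + \frac{115}{96}} = 3034 \left(- \frac{1}{33}\right) - \frac{974}{\frac{145}{32}} = - \frac{3034}{33} - \frac{31168}{145} = - \frac{1468474}{4785}$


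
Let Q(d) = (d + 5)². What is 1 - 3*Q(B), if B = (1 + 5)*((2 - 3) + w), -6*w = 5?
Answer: -107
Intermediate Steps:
w = -⅚ (w = -⅙*5 = -⅚ ≈ -0.83333)
B = -11 (B = (1 + 5)*((2 - 3) - ⅚) = 6*(-1 - ⅚) = 6*(-11/6) = -11)
Q(d) = (5 + d)²
1 - 3*Q(B) = 1 - 3*(5 - 11)² = 1 - 3*(-6)² = 1 - 3*36 = 1 - 108 = -107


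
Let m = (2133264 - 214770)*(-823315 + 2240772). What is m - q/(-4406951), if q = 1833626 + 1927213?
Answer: 11984186528432528697/4406951 ≈ 2.7194e+12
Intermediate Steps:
q = 3760839
m = 2719382749758 (m = 1918494*1417457 = 2719382749758)
m - q/(-4406951) = 2719382749758 - 3760839/(-4406951) = 2719382749758 - 3760839*(-1)/4406951 = 2719382749758 - 1*(-3760839/4406951) = 2719382749758 + 3760839/4406951 = 11984186528432528697/4406951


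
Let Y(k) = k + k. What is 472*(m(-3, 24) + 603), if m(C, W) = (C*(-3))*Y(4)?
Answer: 318600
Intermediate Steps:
Y(k) = 2*k
m(C, W) = -24*C (m(C, W) = (C*(-3))*(2*4) = -3*C*8 = -24*C)
472*(m(-3, 24) + 603) = 472*(-24*(-3) + 603) = 472*(72 + 603) = 472*675 = 318600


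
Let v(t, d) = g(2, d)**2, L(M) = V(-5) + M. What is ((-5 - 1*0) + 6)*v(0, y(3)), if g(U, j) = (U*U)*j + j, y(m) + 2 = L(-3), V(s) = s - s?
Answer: 625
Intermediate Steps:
V(s) = 0
L(M) = M (L(M) = 0 + M = M)
y(m) = -5 (y(m) = -2 - 3 = -5)
g(U, j) = j + j*U**2 (g(U, j) = U**2*j + j = j*U**2 + j = j + j*U**2)
v(t, d) = 25*d**2 (v(t, d) = (d*(1 + 2**2))**2 = (d*(1 + 4))**2 = (d*5)**2 = (5*d)**2 = 25*d**2)
((-5 - 1*0) + 6)*v(0, y(3)) = ((-5 - 1*0) + 6)*(25*(-5)**2) = ((-5 + 0) + 6)*(25*25) = (-5 + 6)*625 = 1*625 = 625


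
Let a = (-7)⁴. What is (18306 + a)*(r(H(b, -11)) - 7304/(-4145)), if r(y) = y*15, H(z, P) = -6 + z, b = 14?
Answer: 10450905728/4145 ≈ 2.5213e+6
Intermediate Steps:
r(y) = 15*y
a = 2401
(18306 + a)*(r(H(b, -11)) - 7304/(-4145)) = (18306 + 2401)*(15*(-6 + 14) - 7304/(-4145)) = 20707*(15*8 - 7304*(-1/4145)) = 20707*(120 + 7304/4145) = 20707*(504704/4145) = 10450905728/4145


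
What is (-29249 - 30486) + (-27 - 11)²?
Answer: -58291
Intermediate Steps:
(-29249 - 30486) + (-27 - 11)² = -59735 + (-38)² = -59735 + 1444 = -58291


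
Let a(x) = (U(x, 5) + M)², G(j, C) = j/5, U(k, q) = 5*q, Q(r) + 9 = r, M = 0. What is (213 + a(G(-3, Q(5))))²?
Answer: 702244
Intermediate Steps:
Q(r) = -9 + r
G(j, C) = j/5 (G(j, C) = j*(⅕) = j/5)
a(x) = 625 (a(x) = (5*5 + 0)² = (25 + 0)² = 25² = 625)
(213 + a(G(-3, Q(5))))² = (213 + 625)² = 838² = 702244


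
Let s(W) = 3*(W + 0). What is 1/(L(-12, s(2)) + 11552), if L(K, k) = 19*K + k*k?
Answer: 1/11360 ≈ 8.8028e-5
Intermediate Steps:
s(W) = 3*W
L(K, k) = k² + 19*K (L(K, k) = 19*K + k² = k² + 19*K)
1/(L(-12, s(2)) + 11552) = 1/(((3*2)² + 19*(-12)) + 11552) = 1/((6² - 228) + 11552) = 1/((36 - 228) + 11552) = 1/(-192 + 11552) = 1/11360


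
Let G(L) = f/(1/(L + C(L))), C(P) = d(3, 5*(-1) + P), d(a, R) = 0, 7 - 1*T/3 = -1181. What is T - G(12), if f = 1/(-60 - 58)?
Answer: 210282/59 ≈ 3564.1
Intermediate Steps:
f = -1/118 (f = 1/(-118) = -1/118 ≈ -0.0084746)
T = 3564 (T = 21 - 3*(-1181) = 21 + 3543 = 3564)
C(P) = 0
G(L) = -L/118
T - G(12) = 3564 - (-1)*12/118 = 3564 - 1*(-6/59) = 3564 + 6/59 = 210282/59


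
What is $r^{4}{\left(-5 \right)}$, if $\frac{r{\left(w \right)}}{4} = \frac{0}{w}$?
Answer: $0$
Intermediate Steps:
$r{\left(w \right)} = 0$ ($r{\left(w \right)} = 4 \frac{0}{w} = 4 \cdot 0 = 0$)
$r^{4}{\left(-5 \right)} = 0^{4} = 0$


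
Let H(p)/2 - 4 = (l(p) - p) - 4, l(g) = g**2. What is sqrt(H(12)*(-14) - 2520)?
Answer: 2*I*sqrt(1554) ≈ 78.842*I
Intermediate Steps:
H(p) = -2*p + 2*p**2 (H(p) = 8 + 2*((p**2 - p) - 4) = 8 + 2*(-4 + p**2 - p) = 8 + (-8 - 2*p + 2*p**2) = -2*p + 2*p**2)
sqrt(H(12)*(-14) - 2520) = sqrt((2*12*(-1 + 12))*(-14) - 2520) = sqrt((2*12*11)*(-14) - 2520) = sqrt(264*(-14) - 2520) = sqrt(-3696 - 2520) = sqrt(-6216) = 2*I*sqrt(1554)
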